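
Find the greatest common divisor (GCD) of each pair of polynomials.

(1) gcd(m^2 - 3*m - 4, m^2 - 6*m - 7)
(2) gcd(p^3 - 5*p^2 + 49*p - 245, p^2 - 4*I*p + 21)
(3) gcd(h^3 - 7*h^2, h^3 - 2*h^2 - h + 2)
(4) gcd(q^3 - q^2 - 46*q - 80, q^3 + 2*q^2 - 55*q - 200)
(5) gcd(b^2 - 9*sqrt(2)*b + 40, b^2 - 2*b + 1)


(1) = gcd((m - 4)*(m + 1), (m - 7)*(m + 1)) = m + 1
(2) = p - 7*I
(3) = 1
(4) = gcd((q - 8)*(q + 2)*(q + 5), (q - 8)*(q + 5)^2) = q^2 - 3*q - 40
(5) = 1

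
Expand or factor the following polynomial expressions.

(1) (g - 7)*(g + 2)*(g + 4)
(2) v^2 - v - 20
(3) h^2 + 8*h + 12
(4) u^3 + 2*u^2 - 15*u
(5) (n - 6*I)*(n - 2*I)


(1) = g^3 - g^2 - 34*g - 56
(2) = (v - 5)*(v + 4)
(3) = (h + 2)*(h + 6)
(4) = u*(u - 3)*(u + 5)
(5) = n^2 - 8*I*n - 12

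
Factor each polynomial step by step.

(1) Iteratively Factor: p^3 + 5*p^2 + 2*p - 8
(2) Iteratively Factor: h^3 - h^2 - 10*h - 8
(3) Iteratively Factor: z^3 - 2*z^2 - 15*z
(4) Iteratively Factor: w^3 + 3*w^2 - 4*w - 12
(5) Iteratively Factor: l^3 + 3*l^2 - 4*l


(1) = (p + 4)*(p^2 + p - 2) = (p - 1)*(p + 4)*(p + 2)
(2) = (h + 1)*(h^2 - 2*h - 8) = (h - 4)*(h + 1)*(h + 2)
(3) = (z - 5)*(z^2 + 3*z) = (z - 5)*(z + 3)*(z)
(4) = (w + 3)*(w^2 - 4) = (w + 2)*(w + 3)*(w - 2)
(5) = (l)*(l^2 + 3*l - 4) = l*(l + 4)*(l - 1)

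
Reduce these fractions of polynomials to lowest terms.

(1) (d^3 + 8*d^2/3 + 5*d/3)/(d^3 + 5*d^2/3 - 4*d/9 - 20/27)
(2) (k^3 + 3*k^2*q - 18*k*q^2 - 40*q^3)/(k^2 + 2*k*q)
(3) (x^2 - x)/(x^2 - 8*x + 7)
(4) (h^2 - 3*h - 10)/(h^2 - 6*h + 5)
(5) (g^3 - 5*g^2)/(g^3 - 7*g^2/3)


(1) = (9*d^2 + 9*d)/(9*d^2 - 4)
(2) = (k^2 + k*q - 20*q^2)/k
(3) = x/(x - 7)
(4) = (h + 2)/(h - 1)
(5) = (3*g - 15)/(3*g - 7)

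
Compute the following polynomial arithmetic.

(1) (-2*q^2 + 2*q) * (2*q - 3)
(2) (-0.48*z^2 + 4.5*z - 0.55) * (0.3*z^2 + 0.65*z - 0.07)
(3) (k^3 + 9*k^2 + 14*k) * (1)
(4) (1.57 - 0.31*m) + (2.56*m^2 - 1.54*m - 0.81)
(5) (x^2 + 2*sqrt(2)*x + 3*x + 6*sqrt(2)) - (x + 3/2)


(1) = -4*q^3 + 10*q^2 - 6*q
(2) = -0.144*z^4 + 1.038*z^3 + 2.7936*z^2 - 0.6725*z + 0.0385
(3) = k^3 + 9*k^2 + 14*k
(4) = 2.56*m^2 - 1.85*m + 0.76
(5) = x^2 + 2*x + 2*sqrt(2)*x - 3/2 + 6*sqrt(2)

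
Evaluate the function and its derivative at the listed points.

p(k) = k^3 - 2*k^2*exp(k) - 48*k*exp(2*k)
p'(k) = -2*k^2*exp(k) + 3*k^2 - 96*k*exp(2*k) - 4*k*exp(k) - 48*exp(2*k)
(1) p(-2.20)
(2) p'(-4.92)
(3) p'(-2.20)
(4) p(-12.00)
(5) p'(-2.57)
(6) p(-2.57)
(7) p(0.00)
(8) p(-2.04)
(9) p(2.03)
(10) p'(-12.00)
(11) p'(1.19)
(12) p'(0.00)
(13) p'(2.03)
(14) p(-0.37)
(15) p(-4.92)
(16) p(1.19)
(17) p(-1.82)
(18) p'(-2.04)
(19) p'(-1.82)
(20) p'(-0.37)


(1) = -10.42
(2) = 72.43
(3) = 16.43
(4) = -1728.00
(5) = 20.75
(6) = -17.26
(7) = 0.00
(8) = -7.92
(9) = -5703.41
(10) = 432.00
(11) = -1773.70
(12) = -48.00
(13) = -14193.02
(14) = 8.23
(15) = -119.44
(16) = -624.80
(17) = -4.81
(18) = 14.96
(19) = 13.37
(20) = -4.71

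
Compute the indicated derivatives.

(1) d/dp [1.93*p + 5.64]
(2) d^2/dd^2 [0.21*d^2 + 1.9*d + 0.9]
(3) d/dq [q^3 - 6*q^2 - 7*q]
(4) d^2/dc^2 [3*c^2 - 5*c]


(1) = 1.93000000000000
(2) = 0.420000000000000
(3) = 3*q^2 - 12*q - 7
(4) = 6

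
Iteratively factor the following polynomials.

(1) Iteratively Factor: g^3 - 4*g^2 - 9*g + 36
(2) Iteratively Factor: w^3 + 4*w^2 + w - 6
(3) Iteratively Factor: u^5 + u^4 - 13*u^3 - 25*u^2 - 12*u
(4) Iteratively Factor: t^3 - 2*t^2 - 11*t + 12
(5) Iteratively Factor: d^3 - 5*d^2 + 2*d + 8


(1) = (g + 3)*(g^2 - 7*g + 12) = (g - 4)*(g + 3)*(g - 3)
(2) = (w + 3)*(w^2 + w - 2) = (w - 1)*(w + 3)*(w + 2)
(3) = (u + 3)*(u^4 - 2*u^3 - 7*u^2 - 4*u) = u*(u + 3)*(u^3 - 2*u^2 - 7*u - 4) = u*(u - 4)*(u + 3)*(u^2 + 2*u + 1) = u*(u - 4)*(u + 1)*(u + 3)*(u + 1)
(4) = (t - 4)*(t^2 + 2*t - 3) = (t - 4)*(t + 3)*(t - 1)
(5) = (d - 4)*(d^2 - d - 2) = (d - 4)*(d - 2)*(d + 1)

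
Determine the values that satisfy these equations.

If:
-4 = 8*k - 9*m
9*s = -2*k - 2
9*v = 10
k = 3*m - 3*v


Then:
k = 6/5
m = 68/45
s = -22/45
v = 10/9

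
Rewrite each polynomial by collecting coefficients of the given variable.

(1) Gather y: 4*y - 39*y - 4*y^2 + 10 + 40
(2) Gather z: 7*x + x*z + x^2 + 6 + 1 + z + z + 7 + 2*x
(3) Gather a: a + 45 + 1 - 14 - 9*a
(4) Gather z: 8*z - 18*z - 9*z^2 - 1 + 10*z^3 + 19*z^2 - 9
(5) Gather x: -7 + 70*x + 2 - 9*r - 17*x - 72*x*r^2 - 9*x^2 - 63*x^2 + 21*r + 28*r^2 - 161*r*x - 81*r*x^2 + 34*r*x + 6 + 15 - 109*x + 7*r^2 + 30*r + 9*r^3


(1) = -4*y^2 - 35*y + 50
(2) = x^2 + 9*x + z*(x + 2) + 14
(3) = 32 - 8*a
(4) = 10*z^3 + 10*z^2 - 10*z - 10
(5) = 9*r^3 + 35*r^2 + 42*r + x^2*(-81*r - 72) + x*(-72*r^2 - 127*r - 56) + 16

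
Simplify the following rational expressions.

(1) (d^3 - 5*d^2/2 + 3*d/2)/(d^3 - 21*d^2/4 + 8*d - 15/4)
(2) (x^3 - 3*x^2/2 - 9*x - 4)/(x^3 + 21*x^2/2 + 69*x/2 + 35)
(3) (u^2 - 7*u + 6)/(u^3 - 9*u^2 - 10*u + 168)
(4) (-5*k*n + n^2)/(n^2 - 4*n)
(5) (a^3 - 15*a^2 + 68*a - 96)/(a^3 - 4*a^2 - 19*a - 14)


(1) = (4*d^2 - 6*d)/(4*d^2 - 17*d + 15)
(2) = (2*x^2 - 7*x - 4)/(2*x^2 + 17*x + 35)
(3) = (u - 1)/(u^2 - 3*u - 28)
(4) = (-5*k + n)/(n - 4)
(5) = (a^3 - 15*a^2 + 68*a - 96)/(a^3 - 4*a^2 - 19*a - 14)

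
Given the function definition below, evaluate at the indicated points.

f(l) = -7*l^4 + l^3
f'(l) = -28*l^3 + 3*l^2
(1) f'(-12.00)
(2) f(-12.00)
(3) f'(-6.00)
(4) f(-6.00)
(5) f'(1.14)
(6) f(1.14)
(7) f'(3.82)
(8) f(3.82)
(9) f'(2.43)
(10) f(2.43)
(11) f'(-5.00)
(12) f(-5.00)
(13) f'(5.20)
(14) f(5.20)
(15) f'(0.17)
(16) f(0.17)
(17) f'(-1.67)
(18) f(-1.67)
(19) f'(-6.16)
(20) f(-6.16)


(1) = 48816.00
(2) = -146880.00
(3) = 6156.00
(4) = -9288.00
(5) = -37.58
(6) = -10.34
(7) = -1517.03
(8) = -1434.82
(9) = -384.05
(10) = -229.73
(11) = 3575.00
(12) = -4500.00
(13) = -3855.90
(14) = -4977.52
(15) = -0.05
(16) = -0.00
(17) = 138.78
(18) = -59.10
(19) = 6658.69
(20) = -10312.82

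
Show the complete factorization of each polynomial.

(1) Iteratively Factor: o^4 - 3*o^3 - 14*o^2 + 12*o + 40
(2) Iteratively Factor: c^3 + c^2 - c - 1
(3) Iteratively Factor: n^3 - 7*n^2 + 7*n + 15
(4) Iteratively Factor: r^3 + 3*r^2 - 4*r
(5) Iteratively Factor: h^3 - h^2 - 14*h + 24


(1) = (o + 2)*(o^3 - 5*o^2 - 4*o + 20) = (o - 2)*(o + 2)*(o^2 - 3*o - 10) = (o - 5)*(o - 2)*(o + 2)*(o + 2)
(2) = (c + 1)*(c^2 - 1) = (c - 1)*(c + 1)*(c + 1)
(3) = (n - 3)*(n^2 - 4*n - 5) = (n - 5)*(n - 3)*(n + 1)
(4) = (r - 1)*(r^2 + 4*r) = (r - 1)*(r + 4)*(r)
(5) = (h - 3)*(h^2 + 2*h - 8) = (h - 3)*(h + 4)*(h - 2)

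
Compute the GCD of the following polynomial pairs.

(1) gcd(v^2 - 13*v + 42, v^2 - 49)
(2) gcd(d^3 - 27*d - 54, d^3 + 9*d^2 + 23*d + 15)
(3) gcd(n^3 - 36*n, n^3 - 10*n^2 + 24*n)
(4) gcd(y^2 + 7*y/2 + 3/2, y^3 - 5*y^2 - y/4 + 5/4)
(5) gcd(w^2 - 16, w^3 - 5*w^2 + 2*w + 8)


(1) = gcd((v - 7)*(v - 6), (v - 7)*(v + 7)) = v - 7
(2) = d + 3
(3) = n^2 - 6*n
(4) = gcd((y + 1/2)*(y + 3), (y - 5)*(y - 1/2)*(y + 1/2)) = y + 1/2
(5) = gcd((w - 4)*(w + 4), (w - 4)*(w - 2)*(w + 1)) = w - 4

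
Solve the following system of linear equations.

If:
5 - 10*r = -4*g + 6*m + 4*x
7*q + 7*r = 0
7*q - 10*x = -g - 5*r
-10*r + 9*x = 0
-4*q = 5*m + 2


Then:
g = -2183/747
m = -48/83
q = 37/166
r = -37/166
x = -185/747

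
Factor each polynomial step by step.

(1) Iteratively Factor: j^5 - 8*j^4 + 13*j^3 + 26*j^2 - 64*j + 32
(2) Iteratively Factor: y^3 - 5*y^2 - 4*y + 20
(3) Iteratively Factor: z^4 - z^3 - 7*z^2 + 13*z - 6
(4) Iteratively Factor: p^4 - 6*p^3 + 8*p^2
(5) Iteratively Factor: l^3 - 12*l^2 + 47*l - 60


(1) = (j - 4)*(j^4 - 4*j^3 - 3*j^2 + 14*j - 8) = (j - 4)*(j - 1)*(j^3 - 3*j^2 - 6*j + 8) = (j - 4)*(j - 1)^2*(j^2 - 2*j - 8) = (j - 4)^2*(j - 1)^2*(j + 2)
(2) = (y - 2)*(y^2 - 3*y - 10) = (y - 2)*(y + 2)*(y - 5)
(3) = (z + 3)*(z^3 - 4*z^2 + 5*z - 2) = (z - 2)*(z + 3)*(z^2 - 2*z + 1) = (z - 2)*(z - 1)*(z + 3)*(z - 1)
(4) = (p)*(p^3 - 6*p^2 + 8*p) = p*(p - 2)*(p^2 - 4*p) = p^2*(p - 2)*(p - 4)
(5) = (l - 4)*(l^2 - 8*l + 15) = (l - 4)*(l - 3)*(l - 5)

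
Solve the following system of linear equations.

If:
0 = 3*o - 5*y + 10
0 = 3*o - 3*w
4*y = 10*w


Then:
o = 20/19
w = 20/19
y = 50/19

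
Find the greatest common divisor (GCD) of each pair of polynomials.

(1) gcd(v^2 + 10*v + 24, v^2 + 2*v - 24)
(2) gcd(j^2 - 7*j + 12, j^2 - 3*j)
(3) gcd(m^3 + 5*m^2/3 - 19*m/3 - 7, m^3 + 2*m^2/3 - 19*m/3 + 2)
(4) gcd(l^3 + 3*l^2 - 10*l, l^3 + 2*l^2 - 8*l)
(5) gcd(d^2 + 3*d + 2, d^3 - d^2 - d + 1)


(1) = gcd((v + 4)*(v + 6), (v - 4)*(v + 6)) = v + 6
(2) = gcd((j - 4)*(j - 3), j*(j - 3)) = j - 3
(3) = m + 3
(4) = l^2 - 2*l
(5) = d + 1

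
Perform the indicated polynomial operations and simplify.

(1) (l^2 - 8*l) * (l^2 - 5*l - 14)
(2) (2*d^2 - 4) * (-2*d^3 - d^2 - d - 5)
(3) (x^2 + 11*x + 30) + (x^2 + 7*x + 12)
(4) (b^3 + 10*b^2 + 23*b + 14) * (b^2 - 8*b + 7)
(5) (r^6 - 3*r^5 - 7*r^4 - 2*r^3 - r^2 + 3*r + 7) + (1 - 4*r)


(1) = l^4 - 13*l^3 + 26*l^2 + 112*l
(2) = -4*d^5 - 2*d^4 + 6*d^3 - 6*d^2 + 4*d + 20
(3) = 2*x^2 + 18*x + 42
(4) = b^5 + 2*b^4 - 50*b^3 - 100*b^2 + 49*b + 98
(5) = r^6 - 3*r^5 - 7*r^4 - 2*r^3 - r^2 - r + 8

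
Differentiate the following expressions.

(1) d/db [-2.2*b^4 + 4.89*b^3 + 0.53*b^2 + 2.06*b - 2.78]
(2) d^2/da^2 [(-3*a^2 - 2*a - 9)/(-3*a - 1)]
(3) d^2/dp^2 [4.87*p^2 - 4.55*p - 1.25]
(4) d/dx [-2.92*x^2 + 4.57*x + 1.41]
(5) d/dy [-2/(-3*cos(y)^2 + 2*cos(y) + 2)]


(1) = -8.8*b^3 + 14.67*b^2 + 1.06*b + 2.06
(2) = 156/(27*a^3 + 27*a^2 + 9*a + 1)
(3) = 9.74000000000000
(4) = 4.57 - 5.84*x
(5) = 4*(3*cos(y) - 1)*sin(y)/(-3*cos(y)^2 + 2*cos(y) + 2)^2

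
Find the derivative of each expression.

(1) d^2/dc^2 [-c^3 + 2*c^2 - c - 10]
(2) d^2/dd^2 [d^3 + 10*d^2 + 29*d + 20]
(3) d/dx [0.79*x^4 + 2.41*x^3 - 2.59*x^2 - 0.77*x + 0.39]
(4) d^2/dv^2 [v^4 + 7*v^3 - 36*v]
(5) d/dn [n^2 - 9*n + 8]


(1) = 4 - 6*c
(2) = 6*d + 20
(3) = 3.16*x^3 + 7.23*x^2 - 5.18*x - 0.77
(4) = 6*v*(2*v + 7)
(5) = 2*n - 9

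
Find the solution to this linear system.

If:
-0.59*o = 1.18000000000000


Then:
o = -2.00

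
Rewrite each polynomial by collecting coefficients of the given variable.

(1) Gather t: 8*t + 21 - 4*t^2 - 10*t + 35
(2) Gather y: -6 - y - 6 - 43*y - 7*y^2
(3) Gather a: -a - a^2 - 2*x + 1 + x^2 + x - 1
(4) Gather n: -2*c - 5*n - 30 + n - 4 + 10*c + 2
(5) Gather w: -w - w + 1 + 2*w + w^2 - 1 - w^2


(1) = -4*t^2 - 2*t + 56
(2) = -7*y^2 - 44*y - 12
(3) = -a^2 - a + x^2 - x
(4) = 8*c - 4*n - 32
(5) = 0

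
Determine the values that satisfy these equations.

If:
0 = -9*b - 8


Then:
b = -8/9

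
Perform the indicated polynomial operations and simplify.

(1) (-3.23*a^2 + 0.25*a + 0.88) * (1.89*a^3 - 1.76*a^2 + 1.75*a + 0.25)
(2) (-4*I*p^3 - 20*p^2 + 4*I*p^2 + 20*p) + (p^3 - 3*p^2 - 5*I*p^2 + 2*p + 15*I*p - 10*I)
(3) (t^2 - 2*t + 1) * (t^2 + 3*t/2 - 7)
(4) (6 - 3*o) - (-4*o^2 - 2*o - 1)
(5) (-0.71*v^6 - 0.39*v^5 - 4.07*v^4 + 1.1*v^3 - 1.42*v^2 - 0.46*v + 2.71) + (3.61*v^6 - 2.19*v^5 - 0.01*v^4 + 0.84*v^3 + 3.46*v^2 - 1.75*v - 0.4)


(1) = -6.1047*a^5 + 6.1573*a^4 - 4.4293*a^3 - 1.9188*a^2 + 1.6025*a + 0.22
(2) = p^3 - 4*I*p^3 - 23*p^2 - I*p^2 + 22*p + 15*I*p - 10*I
(3) = t^4 - t^3/2 - 9*t^2 + 31*t/2 - 7
(4) = 4*o^2 - o + 7
(5) = 2.9*v^6 - 2.58*v^5 - 4.08*v^4 + 1.94*v^3 + 2.04*v^2 - 2.21*v + 2.31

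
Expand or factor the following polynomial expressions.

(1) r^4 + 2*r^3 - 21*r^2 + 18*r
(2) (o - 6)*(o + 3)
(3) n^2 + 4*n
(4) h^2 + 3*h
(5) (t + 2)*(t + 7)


(1) = r*(r - 3)*(r - 1)*(r + 6)
(2) = o^2 - 3*o - 18
(3) = n*(n + 4)
(4) = h*(h + 3)
(5) = t^2 + 9*t + 14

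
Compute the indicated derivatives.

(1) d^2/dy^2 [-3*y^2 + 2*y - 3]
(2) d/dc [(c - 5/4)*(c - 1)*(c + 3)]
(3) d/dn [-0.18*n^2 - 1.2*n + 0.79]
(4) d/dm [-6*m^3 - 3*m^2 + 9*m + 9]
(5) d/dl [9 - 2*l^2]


(1) = -6
(2) = 3*c^2 + 3*c/2 - 11/2
(3) = -0.36*n - 1.2
(4) = -18*m^2 - 6*m + 9
(5) = -4*l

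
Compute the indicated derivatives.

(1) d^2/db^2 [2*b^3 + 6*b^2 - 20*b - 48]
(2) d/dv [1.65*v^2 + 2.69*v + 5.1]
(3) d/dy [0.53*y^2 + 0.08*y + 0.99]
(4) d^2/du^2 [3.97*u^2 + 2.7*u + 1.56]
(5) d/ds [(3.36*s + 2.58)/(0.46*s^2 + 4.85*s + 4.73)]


(1) = 12*b + 12
(2) = 3.3*v + 2.69
(3) = 1.06*y + 0.08
(4) = 7.94000000000000
(5) = (-1.5456*s^2 - 2.3736*s + 3.3798)/(0.2116*s^4 + 4.462*s^3 + 27.8741*s^2 + 45.881*s + 22.3729)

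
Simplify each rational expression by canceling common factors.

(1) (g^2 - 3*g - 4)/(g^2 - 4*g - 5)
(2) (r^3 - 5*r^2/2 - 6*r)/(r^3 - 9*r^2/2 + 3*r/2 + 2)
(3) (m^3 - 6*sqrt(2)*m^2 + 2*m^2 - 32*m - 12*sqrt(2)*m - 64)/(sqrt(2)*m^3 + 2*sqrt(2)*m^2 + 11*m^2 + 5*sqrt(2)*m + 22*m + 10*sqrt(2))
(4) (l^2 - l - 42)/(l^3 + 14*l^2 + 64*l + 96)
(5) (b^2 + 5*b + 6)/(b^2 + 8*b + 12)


(1) = (g - 4)/(g - 5)
(2) = (2*r^2 + 3*r)/(2*r^2 - r - 1)
(3) = (m^2 - 6*sqrt(2)*m - 32)/(sqrt(2)*m^2 + 11*m + 5*sqrt(2))
(4) = (l - 7)/(l^2 + 8*l + 16)
(5) = (b + 3)/(b + 6)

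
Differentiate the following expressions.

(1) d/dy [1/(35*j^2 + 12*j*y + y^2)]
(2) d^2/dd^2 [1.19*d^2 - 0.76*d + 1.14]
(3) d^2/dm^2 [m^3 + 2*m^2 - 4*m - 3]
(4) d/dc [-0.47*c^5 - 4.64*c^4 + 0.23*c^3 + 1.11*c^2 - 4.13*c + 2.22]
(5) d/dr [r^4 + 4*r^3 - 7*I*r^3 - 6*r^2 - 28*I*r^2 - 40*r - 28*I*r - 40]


(1) = 2*(-6*j - y)/(35*j^2 + 12*j*y + y^2)^2
(2) = 2.38000000000000
(3) = 6*m + 4
(4) = -2.35*c^4 - 18.56*c^3 + 0.69*c^2 + 2.22*c - 4.13
(5) = 4*r^3 + r^2*(12 - 21*I) + r*(-12 - 56*I) - 40 - 28*I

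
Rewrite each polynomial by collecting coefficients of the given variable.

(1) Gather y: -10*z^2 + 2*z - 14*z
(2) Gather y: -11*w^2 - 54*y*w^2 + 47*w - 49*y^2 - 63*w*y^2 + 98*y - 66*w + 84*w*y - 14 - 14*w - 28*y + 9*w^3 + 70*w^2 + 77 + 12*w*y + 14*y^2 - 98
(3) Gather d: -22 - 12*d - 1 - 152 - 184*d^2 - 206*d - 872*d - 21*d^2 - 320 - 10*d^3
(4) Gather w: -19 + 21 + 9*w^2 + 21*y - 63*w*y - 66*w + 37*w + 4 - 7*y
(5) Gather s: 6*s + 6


(1) = -10*z^2 - 12*z
(2) = 9*w^3 + 59*w^2 - 33*w + y^2*(-63*w - 35) + y*(-54*w^2 + 96*w + 70) - 35
(3) = -10*d^3 - 205*d^2 - 1090*d - 495
(4) = 9*w^2 + w*(-63*y - 29) + 14*y + 6
(5) = 6*s + 6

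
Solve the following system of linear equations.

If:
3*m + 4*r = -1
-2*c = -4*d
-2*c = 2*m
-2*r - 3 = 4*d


Then:
c = -5/7
d = -5/14
m = 5/7
r = -11/14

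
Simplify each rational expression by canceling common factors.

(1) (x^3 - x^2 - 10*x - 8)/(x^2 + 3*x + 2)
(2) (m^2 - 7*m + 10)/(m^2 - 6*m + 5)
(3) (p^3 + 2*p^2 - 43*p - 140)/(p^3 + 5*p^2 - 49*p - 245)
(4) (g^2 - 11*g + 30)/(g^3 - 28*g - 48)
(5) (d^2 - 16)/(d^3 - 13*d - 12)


(1) = x - 4
(2) = (m - 2)/(m - 1)
(3) = (p + 4)/(p + 7)
(4) = (g - 5)/(g^2 + 6*g + 8)
(5) = (d + 4)/(d^2 + 4*d + 3)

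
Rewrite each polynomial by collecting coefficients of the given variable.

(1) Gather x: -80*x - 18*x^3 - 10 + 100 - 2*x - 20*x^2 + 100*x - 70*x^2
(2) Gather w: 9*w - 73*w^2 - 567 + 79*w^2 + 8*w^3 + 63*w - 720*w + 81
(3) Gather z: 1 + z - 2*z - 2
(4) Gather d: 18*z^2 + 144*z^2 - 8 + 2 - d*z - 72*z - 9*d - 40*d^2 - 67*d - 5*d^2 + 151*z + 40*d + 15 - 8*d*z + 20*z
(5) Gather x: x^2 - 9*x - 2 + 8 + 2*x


(1) = -18*x^3 - 90*x^2 + 18*x + 90
(2) = 8*w^3 + 6*w^2 - 648*w - 486
(3) = -z - 1
(4) = -45*d^2 + d*(-9*z - 36) + 162*z^2 + 99*z + 9
(5) = x^2 - 7*x + 6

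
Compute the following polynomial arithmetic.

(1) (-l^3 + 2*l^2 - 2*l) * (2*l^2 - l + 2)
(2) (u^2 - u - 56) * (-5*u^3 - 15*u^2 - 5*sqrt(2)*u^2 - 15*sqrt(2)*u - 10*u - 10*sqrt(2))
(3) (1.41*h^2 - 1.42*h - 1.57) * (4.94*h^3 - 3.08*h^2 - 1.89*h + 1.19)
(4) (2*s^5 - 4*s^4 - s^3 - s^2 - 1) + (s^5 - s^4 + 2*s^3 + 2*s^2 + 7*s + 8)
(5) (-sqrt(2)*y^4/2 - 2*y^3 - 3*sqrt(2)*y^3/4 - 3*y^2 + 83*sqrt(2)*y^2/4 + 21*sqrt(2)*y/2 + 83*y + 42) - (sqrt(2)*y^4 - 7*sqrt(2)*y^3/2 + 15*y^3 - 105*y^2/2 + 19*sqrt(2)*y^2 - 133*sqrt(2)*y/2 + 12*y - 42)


(1) = -2*l^5 + 5*l^4 - 8*l^3 + 6*l^2 - 4*l
(2) = -5*u^5 - 10*u^4 - 5*sqrt(2)*u^4 - 10*sqrt(2)*u^3 + 285*u^3 + 285*sqrt(2)*u^2 + 850*u^2 + 560*u + 850*sqrt(2)*u + 560*sqrt(2)
(3) = 6.9654*h^5 - 11.3576*h^4 - 6.0471*h^3 + 9.1973*h^2 + 1.2775*h - 1.8683
(4) = 3*s^5 - 5*s^4 + s^3 + s^2 + 7*s + 7
(5) = -3*sqrt(2)*y^4/2 - 17*y^3 + 11*sqrt(2)*y^3/4 + 7*sqrt(2)*y^2/4 + 99*y^2/2 + 71*y + 77*sqrt(2)*y + 84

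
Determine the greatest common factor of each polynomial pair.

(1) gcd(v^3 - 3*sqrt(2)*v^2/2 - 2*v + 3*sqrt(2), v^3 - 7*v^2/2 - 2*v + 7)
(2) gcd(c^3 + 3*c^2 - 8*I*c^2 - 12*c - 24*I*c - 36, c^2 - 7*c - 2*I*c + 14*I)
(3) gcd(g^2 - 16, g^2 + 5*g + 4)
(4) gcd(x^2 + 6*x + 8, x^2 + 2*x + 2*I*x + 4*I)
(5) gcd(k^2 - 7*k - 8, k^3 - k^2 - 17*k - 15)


(1) = v^2 - 2
(2) = gcd((c + 3)*(c - 6*I)*(c - 2*I), (c - 7)*(c - 2*I)) = c - 2*I
(3) = g + 4
(4) = gcd((x + 2)*(x + 4), (x + 2)*(x + 2*I)) = x + 2
(5) = gcd((k - 8)*(k + 1), (k - 5)*(k + 1)*(k + 3)) = k + 1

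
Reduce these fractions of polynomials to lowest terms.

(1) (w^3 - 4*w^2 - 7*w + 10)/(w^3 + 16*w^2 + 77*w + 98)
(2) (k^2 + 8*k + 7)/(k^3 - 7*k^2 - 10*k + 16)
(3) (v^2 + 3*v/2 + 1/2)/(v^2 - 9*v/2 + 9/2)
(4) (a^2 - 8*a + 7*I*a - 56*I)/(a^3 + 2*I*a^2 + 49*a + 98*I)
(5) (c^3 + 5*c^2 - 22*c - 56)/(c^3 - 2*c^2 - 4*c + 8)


(1) = (w^2 - 6*w + 5)/(w^2 + 14*w + 49)
(2) = (k^2 + 8*k + 7)/(k^3 - 7*k^2 - 10*k + 16)
(3) = (2*v^2 + 3*v + 1)/(2*v^2 - 9*v + 9)
(4) = (a - 8)/(a^2 - 5*I*a + 14)
(5) = (c^2 + 3*c - 28)/(c^2 - 4*c + 4)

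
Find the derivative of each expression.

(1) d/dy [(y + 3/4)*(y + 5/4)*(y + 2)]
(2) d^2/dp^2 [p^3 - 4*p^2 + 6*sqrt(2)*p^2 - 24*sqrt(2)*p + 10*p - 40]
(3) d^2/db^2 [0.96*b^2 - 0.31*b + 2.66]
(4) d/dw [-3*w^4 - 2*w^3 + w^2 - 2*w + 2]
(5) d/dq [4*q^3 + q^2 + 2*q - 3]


(1) = 3*y^2 + 8*y + 79/16
(2) = 6*p - 8 + 12*sqrt(2)
(3) = 1.92000000000000
(4) = -12*w^3 - 6*w^2 + 2*w - 2
(5) = 12*q^2 + 2*q + 2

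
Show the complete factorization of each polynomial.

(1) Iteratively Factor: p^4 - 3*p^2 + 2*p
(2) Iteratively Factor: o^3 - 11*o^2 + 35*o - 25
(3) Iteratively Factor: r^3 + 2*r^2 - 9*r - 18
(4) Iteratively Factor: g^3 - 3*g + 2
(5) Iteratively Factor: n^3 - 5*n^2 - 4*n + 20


(1) = (p - 1)*(p^3 + p^2 - 2*p) = (p - 1)^2*(p^2 + 2*p) = p*(p - 1)^2*(p + 2)
(2) = (o - 5)*(o^2 - 6*o + 5) = (o - 5)*(o - 1)*(o - 5)
(3) = (r + 3)*(r^2 - r - 6) = (r - 3)*(r + 3)*(r + 2)
(4) = (g - 1)*(g^2 + g - 2) = (g - 1)^2*(g + 2)
(5) = (n - 5)*(n^2 - 4) = (n - 5)*(n - 2)*(n + 2)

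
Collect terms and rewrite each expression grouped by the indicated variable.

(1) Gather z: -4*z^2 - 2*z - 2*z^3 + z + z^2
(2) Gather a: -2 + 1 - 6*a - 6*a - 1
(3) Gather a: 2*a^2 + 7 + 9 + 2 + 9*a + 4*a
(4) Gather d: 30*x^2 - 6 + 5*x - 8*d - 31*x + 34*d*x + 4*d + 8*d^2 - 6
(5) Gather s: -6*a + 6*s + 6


(1) = -2*z^3 - 3*z^2 - z
(2) = -12*a - 2
(3) = 2*a^2 + 13*a + 18
(4) = 8*d^2 + d*(34*x - 4) + 30*x^2 - 26*x - 12
(5) = -6*a + 6*s + 6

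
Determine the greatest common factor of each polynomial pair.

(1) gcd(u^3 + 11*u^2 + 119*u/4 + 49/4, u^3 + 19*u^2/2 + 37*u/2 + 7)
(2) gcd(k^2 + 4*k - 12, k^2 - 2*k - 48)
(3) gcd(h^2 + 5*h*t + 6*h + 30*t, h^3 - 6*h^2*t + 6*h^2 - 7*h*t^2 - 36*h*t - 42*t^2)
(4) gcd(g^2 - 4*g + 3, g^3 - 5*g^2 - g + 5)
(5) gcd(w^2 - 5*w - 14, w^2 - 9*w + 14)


(1) = gcd((u + 1/2)*(u + 7/2)*(u + 7), (u + 1/2)*(u + 2)*(u + 7)) = u^2 + 15*u/2 + 7/2
(2) = k + 6
(3) = gcd((h + 6)*(h + 5*t), (h + 6)*(h - 7*t)*(h + t)) = h + 6
(4) = g - 1
(5) = w - 7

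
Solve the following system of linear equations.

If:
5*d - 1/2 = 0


Then:
d = 1/10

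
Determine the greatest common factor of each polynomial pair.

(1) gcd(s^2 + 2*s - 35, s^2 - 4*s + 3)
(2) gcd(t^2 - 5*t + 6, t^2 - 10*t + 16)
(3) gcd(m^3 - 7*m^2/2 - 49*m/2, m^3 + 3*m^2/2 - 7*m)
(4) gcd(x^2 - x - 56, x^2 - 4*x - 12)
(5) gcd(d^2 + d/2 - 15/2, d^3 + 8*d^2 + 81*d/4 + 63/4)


(1) = 1
(2) = t - 2
(3) = m^2 + 7*m/2
(4) = gcd((x - 8)*(x + 7), (x - 6)*(x + 2)) = 1
(5) = gcd((d - 5/2)*(d + 3), (d + 3/2)*(d + 3)*(d + 7/2)) = d + 3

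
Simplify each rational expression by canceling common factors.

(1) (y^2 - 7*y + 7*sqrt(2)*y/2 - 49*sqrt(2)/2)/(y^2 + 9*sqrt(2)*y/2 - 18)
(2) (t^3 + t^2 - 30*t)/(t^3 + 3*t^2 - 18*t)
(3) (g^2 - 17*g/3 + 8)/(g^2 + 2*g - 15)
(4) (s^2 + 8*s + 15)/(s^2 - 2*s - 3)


(1) = (4*y^2 + y*(-28 + 14*sqrt(2)) - 98*sqrt(2))/(4*y^2 + 18*sqrt(2)*y - 72)
(2) = (t - 5)/(t - 3)
(3) = (3*g - 8)/(3*g + 15)
(4) = (s^2 + 8*s + 15)/(s^2 - 2*s - 3)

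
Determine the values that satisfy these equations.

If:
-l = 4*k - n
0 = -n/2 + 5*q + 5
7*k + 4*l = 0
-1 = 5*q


Then:
k = 32/9
l = -56/9
n = 8
q = -1/5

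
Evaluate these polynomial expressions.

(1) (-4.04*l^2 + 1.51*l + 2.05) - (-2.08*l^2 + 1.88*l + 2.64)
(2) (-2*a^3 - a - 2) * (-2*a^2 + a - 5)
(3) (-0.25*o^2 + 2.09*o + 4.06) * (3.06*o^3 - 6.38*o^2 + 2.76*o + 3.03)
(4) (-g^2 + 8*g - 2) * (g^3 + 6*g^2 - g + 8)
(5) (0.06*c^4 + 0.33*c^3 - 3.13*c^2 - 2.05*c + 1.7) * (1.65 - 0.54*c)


(1) = -1.96*l^2 - 0.37*l - 0.59
(2) = 4*a^5 - 2*a^4 + 12*a^3 + 3*a^2 + 3*a + 10
(3) = -0.765*o^5 + 7.9904*o^4 - 1.6006*o^3 - 20.8919*o^2 + 17.5383*o + 12.3018
(4) = -g^5 + 2*g^4 + 47*g^3 - 28*g^2 + 66*g - 16
(5) = -0.0324*c^5 - 0.0792*c^4 + 2.2347*c^3 - 4.0575*c^2 - 4.3005*c + 2.805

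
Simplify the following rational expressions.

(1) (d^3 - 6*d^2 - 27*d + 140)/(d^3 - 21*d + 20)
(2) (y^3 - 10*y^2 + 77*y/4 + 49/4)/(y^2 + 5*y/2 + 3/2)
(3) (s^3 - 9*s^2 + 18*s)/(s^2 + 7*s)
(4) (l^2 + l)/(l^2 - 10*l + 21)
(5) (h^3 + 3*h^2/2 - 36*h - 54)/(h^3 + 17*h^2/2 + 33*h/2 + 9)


(1) = (d - 7)/(d - 1)
(2) = (4*y^3 - 40*y^2 + 77*y + 49)/(4*y^2 + 10*y + 6)
(3) = (s^2 - 9*s + 18)/(s + 7)
(4) = (l^2 + l)/(l^2 - 10*l + 21)
(5) = (h - 6)/(h + 1)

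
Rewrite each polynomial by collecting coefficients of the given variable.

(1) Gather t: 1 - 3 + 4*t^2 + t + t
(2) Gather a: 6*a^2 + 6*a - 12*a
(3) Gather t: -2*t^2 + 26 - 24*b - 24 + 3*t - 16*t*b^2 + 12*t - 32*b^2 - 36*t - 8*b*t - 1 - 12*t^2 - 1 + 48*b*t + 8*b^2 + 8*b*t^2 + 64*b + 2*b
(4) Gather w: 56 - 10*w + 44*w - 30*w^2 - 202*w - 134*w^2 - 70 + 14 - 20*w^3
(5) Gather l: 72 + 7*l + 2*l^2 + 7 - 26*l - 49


(1) = 4*t^2 + 2*t - 2
(2) = 6*a^2 - 6*a
(3) = -24*b^2 + 42*b + t^2*(8*b - 14) + t*(-16*b^2 + 40*b - 21)
(4) = -20*w^3 - 164*w^2 - 168*w
(5) = 2*l^2 - 19*l + 30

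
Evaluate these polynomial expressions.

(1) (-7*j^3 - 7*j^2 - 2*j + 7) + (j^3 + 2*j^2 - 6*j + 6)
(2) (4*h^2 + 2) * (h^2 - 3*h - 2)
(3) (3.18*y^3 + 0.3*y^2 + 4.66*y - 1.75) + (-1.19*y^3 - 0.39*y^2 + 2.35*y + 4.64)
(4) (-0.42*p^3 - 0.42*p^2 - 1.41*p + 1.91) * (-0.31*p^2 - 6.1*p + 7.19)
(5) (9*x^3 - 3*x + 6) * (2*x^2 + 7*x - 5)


(1) = -6*j^3 - 5*j^2 - 8*j + 13
(2) = 4*h^4 - 12*h^3 - 6*h^2 - 6*h - 4
(3) = 1.99*y^3 - 0.09*y^2 + 7.01*y + 2.89
(4) = 0.1302*p^5 + 2.6922*p^4 - 0.0207*p^3 + 4.9891*p^2 - 21.7889*p + 13.7329
(5) = 18*x^5 + 63*x^4 - 51*x^3 - 9*x^2 + 57*x - 30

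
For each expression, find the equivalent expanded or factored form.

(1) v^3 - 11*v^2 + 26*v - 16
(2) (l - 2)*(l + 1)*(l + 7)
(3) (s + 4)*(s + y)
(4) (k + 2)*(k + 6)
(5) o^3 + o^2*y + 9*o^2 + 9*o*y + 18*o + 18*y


(1) = (v - 8)*(v - 2)*(v - 1)
(2) = l^3 + 6*l^2 - 9*l - 14
(3) = s^2 + s*y + 4*s + 4*y
(4) = k^2 + 8*k + 12
(5) = (o + 3)*(o + 6)*(o + y)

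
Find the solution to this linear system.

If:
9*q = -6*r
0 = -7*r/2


Then:
q = 0
r = 0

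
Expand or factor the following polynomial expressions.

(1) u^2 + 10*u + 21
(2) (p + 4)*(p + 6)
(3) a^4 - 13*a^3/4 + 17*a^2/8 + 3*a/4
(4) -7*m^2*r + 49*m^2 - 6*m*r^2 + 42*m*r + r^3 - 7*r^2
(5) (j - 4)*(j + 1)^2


(1) = (u + 3)*(u + 7)
(2) = p^2 + 10*p + 24
(3) = a*(a - 2)*(a - 3/2)*(a + 1/4)
(4) = (-7*m + r)*(m + r)*(r - 7)
(5) = j^3 - 2*j^2 - 7*j - 4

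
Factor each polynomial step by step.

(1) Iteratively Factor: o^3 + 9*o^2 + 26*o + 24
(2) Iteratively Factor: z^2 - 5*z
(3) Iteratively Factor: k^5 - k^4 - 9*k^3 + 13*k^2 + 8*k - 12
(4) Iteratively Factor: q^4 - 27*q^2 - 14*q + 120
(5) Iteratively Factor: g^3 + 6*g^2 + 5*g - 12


(1) = (o + 2)*(o^2 + 7*o + 12) = (o + 2)*(o + 4)*(o + 3)
(2) = (z)*(z - 5)
(3) = (k + 1)*(k^4 - 2*k^3 - 7*k^2 + 20*k - 12) = (k - 2)*(k + 1)*(k^3 - 7*k + 6) = (k - 2)*(k + 1)*(k + 3)*(k^2 - 3*k + 2) = (k - 2)^2*(k + 1)*(k + 3)*(k - 1)
(4) = (q - 5)*(q^3 + 5*q^2 - 2*q - 24) = (q - 5)*(q - 2)*(q^2 + 7*q + 12) = (q - 5)*(q - 2)*(q + 4)*(q + 3)
(5) = (g - 1)*(g^2 + 7*g + 12) = (g - 1)*(g + 3)*(g + 4)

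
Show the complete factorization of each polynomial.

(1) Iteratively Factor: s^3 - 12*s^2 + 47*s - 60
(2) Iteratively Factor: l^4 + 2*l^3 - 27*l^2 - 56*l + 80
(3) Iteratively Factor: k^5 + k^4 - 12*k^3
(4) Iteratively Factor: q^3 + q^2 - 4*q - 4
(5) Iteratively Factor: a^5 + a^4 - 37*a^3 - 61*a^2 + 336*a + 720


(1) = (s - 3)*(s^2 - 9*s + 20) = (s - 5)*(s - 3)*(s - 4)
(2) = (l + 4)*(l^3 - 2*l^2 - 19*l + 20) = (l - 1)*(l + 4)*(l^2 - l - 20) = (l - 5)*(l - 1)*(l + 4)*(l + 4)
(3) = (k - 3)*(k^4 + 4*k^3) = k*(k - 3)*(k^3 + 4*k^2) = k*(k - 3)*(k + 4)*(k^2) = k^2*(k - 3)*(k + 4)*(k)
(4) = (q + 1)*(q^2 - 4) = (q - 2)*(q + 1)*(q + 2)
(5) = (a + 3)*(a^4 - 2*a^3 - 31*a^2 + 32*a + 240) = (a + 3)*(a + 4)*(a^3 - 6*a^2 - 7*a + 60) = (a + 3)^2*(a + 4)*(a^2 - 9*a + 20) = (a - 5)*(a + 3)^2*(a + 4)*(a - 4)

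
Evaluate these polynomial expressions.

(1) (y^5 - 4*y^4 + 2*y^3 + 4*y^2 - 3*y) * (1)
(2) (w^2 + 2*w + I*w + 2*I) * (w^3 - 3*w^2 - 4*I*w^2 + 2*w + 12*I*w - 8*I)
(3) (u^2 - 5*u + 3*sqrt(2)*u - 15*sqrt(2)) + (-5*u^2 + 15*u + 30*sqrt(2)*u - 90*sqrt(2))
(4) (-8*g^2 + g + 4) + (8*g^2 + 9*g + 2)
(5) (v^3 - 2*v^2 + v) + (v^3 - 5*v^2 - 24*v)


(1) = y^5 - 4*y^4 + 2*y^3 + 4*y^2 - 3*y
(2) = w^5 - w^4 - 3*I*w^4 + 3*I*w^3 + 12*I*w^2 - 16*w - 12*I*w + 16
(3) = -4*u^2 + 10*u + 33*sqrt(2)*u - 105*sqrt(2)
(4) = 10*g + 6
(5) = 2*v^3 - 7*v^2 - 23*v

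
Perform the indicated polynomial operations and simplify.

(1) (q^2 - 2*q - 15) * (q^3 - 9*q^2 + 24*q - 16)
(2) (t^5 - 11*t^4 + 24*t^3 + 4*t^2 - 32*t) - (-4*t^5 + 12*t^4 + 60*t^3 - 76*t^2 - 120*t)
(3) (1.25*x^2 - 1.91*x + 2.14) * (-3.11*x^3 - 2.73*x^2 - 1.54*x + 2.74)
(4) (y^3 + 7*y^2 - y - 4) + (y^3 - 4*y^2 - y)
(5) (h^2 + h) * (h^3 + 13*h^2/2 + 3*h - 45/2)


(1) = q^5 - 11*q^4 + 27*q^3 + 71*q^2 - 328*q + 240
(2) = 5*t^5 - 23*t^4 - 36*t^3 + 80*t^2 + 88*t
(3) = -3.8875*x^5 + 2.5276*x^4 - 3.3661*x^3 + 0.5242*x^2 - 8.529*x + 5.8636
(4) = 2*y^3 + 3*y^2 - 2*y - 4
(5) = h^5 + 15*h^4/2 + 19*h^3/2 - 39*h^2/2 - 45*h/2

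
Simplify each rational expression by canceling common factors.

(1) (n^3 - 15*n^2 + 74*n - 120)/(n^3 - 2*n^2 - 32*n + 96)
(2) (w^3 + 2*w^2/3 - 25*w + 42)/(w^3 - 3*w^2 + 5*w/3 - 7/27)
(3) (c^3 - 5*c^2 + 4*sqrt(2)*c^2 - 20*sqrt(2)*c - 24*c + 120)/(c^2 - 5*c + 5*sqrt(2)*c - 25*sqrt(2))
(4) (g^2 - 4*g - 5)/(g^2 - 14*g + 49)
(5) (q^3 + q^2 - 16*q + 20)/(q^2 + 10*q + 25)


(1) = (n^2 - 11*n + 30)/(n^2 + 2*n - 24)
(2) = (9*w^2 + 27*w - 162)/(9*w^2 - 6*w + 1)
(3) = (c^2 + 4*sqrt(2)*c - 24)/(c + 5*sqrt(2))
(4) = (g^2 - 4*g - 5)/(g^2 - 14*g + 49)
(5) = (q^2 - 4*q + 4)/(q + 5)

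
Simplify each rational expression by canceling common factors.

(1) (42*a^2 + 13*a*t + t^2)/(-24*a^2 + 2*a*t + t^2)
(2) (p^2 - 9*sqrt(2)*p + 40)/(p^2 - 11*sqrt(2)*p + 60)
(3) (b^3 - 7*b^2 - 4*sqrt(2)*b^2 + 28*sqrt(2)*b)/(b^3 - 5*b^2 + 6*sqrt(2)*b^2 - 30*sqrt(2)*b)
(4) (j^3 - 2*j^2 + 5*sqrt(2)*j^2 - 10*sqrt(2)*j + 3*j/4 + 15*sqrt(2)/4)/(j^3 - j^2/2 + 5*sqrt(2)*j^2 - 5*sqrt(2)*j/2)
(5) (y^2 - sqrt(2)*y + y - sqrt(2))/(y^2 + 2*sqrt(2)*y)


(1) = (7*a + t)/(-4*a + t)
(2) = (p - 4*sqrt(2))/(p - 6*sqrt(2))
(3) = (b^2 + b*(-7 - 4*sqrt(2)) + 28*sqrt(2))/(b^2 + b*(-5 + 6*sqrt(2)) - 30*sqrt(2))
(4) = (8*j - 12)/(8*j)
(5) = (y^2 + y*(1 - sqrt(2)) - sqrt(2))/(y^2 + 2*sqrt(2)*y)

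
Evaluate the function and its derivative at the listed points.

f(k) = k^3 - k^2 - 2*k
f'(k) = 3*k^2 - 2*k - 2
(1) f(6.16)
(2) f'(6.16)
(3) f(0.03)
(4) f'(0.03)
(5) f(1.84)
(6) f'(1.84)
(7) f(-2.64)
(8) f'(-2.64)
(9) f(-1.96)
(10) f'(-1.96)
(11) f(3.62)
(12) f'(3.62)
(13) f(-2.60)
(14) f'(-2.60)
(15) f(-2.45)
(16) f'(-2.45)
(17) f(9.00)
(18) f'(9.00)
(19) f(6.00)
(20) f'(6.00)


(1) = 183.48
(2) = 99.52
(3) = -0.06
(4) = -2.06
(5) = -0.84
(6) = 4.48
(7) = -20.09
(8) = 24.19
(9) = -7.45
(10) = 13.44
(11) = 27.09
(12) = 30.07
(13) = -19.14
(14) = 23.48
(15) = -15.81
(16) = 20.91
(17) = 630.00
(18) = 223.00
(19) = 168.00
(20) = 94.00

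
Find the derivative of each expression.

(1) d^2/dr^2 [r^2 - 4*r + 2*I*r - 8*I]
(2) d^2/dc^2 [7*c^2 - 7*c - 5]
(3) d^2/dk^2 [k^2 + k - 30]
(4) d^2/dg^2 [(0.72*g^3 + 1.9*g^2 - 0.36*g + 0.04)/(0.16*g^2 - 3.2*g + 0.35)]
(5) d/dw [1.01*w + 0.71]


(1) = 2
(2) = 14
(3) = 2
(4) = (16.592128*g^3 - 5.470656*g^2 + 0.52728*g + 0.47382)/(0.004096*g^6 - 0.24576*g^5 + 4.94208*g^4 - 33.8432*g^3 + 10.8108*g^2 - 1.176*g + 0.042875)
(5) = 1.01000000000000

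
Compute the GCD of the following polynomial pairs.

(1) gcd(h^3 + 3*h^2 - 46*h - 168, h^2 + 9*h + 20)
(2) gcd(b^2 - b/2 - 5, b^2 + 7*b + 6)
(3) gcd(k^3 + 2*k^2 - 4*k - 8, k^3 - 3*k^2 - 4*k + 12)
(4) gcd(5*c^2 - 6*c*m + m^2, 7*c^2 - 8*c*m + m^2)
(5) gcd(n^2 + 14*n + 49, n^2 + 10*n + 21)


(1) = h + 4
(2) = gcd((b - 5/2)*(b + 2), (b + 1)*(b + 6)) = 1
(3) = gcd((k - 2)*(k + 2)^2, (k - 3)*(k - 2)*(k + 2)) = k^2 - 4
(4) = gcd((-5*c + m)*(-c + m), (-7*c + m)*(-c + m)) = c - m
(5) = gcd((n + 7)^2, (n + 3)*(n + 7)) = n + 7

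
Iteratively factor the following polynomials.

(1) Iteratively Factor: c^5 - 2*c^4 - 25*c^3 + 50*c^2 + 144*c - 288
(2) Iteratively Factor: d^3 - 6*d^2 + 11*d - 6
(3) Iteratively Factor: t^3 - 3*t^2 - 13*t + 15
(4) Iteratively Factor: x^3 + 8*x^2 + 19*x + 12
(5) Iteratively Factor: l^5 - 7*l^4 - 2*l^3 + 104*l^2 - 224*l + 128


(1) = (c + 3)*(c^4 - 5*c^3 - 10*c^2 + 80*c - 96) = (c - 2)*(c + 3)*(c^3 - 3*c^2 - 16*c + 48) = (c - 3)*(c - 2)*(c + 3)*(c^2 - 16) = (c - 4)*(c - 3)*(c - 2)*(c + 3)*(c + 4)
(2) = (d - 2)*(d^2 - 4*d + 3) = (d - 3)*(d - 2)*(d - 1)
(3) = (t + 3)*(t^2 - 6*t + 5) = (t - 1)*(t + 3)*(t - 5)
(4) = (x + 4)*(x^2 + 4*x + 3) = (x + 1)*(x + 4)*(x + 3)
(5) = (l - 1)*(l^4 - 6*l^3 - 8*l^2 + 96*l - 128) = (l - 4)*(l - 1)*(l^3 - 2*l^2 - 16*l + 32) = (l - 4)*(l - 1)*(l + 4)*(l^2 - 6*l + 8) = (l - 4)^2*(l - 1)*(l + 4)*(l - 2)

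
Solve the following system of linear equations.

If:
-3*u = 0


Then:
u = 0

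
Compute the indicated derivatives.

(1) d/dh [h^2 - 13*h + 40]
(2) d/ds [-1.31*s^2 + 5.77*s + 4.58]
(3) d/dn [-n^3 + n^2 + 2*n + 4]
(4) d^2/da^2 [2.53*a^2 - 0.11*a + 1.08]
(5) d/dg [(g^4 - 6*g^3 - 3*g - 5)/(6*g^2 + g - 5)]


(1) = 2*h - 13
(2) = 5.77 - 2.62*s
(3) = -3*n^2 + 2*n + 2
(4) = 5.06000000000000
(5) = (12*g^5 - 33*g^4 - 32*g^3 + 108*g^2 + 60*g + 20)/(36*g^4 + 12*g^3 - 59*g^2 - 10*g + 25)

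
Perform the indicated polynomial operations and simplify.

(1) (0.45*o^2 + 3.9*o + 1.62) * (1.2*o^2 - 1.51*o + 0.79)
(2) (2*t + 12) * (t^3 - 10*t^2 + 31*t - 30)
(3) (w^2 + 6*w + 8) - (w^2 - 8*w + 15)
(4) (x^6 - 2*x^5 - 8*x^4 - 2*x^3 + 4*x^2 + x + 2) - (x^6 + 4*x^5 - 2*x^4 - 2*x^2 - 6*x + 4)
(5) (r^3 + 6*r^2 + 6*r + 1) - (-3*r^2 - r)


(1) = 0.54*o^4 + 4.0005*o^3 - 3.5895*o^2 + 0.6348*o + 1.2798
(2) = 2*t^4 - 8*t^3 - 58*t^2 + 312*t - 360
(3) = 14*w - 7
(4) = -6*x^5 - 6*x^4 - 2*x^3 + 6*x^2 + 7*x - 2
(5) = r^3 + 9*r^2 + 7*r + 1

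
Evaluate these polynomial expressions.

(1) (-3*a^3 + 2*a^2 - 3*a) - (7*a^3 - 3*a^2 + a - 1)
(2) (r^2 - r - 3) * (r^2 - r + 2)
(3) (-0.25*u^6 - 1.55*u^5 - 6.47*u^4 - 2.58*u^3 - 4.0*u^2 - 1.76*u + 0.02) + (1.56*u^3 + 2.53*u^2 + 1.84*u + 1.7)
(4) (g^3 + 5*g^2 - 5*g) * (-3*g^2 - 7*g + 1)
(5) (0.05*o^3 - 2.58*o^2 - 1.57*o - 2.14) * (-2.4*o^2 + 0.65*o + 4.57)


(1) = -10*a^3 + 5*a^2 - 4*a + 1
(2) = r^4 - 2*r^3 + r - 6
(3) = -0.25*u^6 - 1.55*u^5 - 6.47*u^4 - 1.02*u^3 - 1.47*u^2 + 0.08*u + 1.72
(4) = -3*g^5 - 22*g^4 - 19*g^3 + 40*g^2 - 5*g
(5) = -0.12*o^5 + 6.2245*o^4 + 2.3195*o^3 - 7.6751*o^2 - 8.5659*o - 9.7798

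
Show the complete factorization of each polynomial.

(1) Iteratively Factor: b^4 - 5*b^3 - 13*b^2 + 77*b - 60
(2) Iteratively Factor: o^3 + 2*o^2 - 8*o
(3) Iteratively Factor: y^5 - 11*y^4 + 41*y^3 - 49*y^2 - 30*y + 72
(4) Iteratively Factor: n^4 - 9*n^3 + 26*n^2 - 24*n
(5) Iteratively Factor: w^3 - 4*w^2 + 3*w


(1) = (b - 3)*(b^3 - 2*b^2 - 19*b + 20) = (b - 3)*(b - 1)*(b^2 - b - 20) = (b - 5)*(b - 3)*(b - 1)*(b + 4)
(2) = (o + 4)*(o^2 - 2*o) = o*(o + 4)*(o - 2)
(3) = (y - 4)*(y^4 - 7*y^3 + 13*y^2 + 3*y - 18) = (y - 4)*(y + 1)*(y^3 - 8*y^2 + 21*y - 18) = (y - 4)*(y - 3)*(y + 1)*(y^2 - 5*y + 6) = (y - 4)*(y - 3)*(y - 2)*(y + 1)*(y - 3)
(4) = (n - 4)*(n^3 - 5*n^2 + 6*n) = n*(n - 4)*(n^2 - 5*n + 6) = n*(n - 4)*(n - 3)*(n - 2)
(5) = (w - 1)*(w^2 - 3*w) = (w - 3)*(w - 1)*(w)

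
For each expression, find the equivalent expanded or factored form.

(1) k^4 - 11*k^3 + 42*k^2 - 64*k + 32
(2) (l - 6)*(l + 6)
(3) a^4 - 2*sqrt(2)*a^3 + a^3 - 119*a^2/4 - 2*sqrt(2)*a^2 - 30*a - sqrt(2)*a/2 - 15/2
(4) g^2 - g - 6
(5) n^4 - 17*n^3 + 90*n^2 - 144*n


(1) = (k - 4)^2*(k - 2)*(k - 1)
(2) = l^2 - 36
(3) = (a + 1/2)^2*(a - 5*sqrt(2))*(a + 3*sqrt(2))
(4) = (g - 3)*(g + 2)
(5) = n*(n - 8)*(n - 6)*(n - 3)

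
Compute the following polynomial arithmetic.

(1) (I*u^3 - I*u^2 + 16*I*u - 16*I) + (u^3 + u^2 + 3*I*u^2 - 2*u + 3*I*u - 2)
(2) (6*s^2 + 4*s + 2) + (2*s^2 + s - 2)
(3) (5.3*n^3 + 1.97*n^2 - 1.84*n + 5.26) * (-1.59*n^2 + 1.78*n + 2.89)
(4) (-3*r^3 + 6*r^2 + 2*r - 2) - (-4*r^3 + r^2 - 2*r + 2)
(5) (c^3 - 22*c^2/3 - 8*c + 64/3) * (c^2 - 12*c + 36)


(1) = u^3 + I*u^3 + u^2 + 2*I*u^2 - 2*u + 19*I*u - 2 - 16*I
(2) = 8*s^2 + 5*s
(3) = -8.427*n^5 + 6.3017*n^4 + 21.7492*n^3 - 5.9453*n^2 + 4.0452*n + 15.2014
(4) = r^3 + 5*r^2 + 4*r - 4
(5) = c^5 - 58*c^4/3 + 116*c^3 - 440*c^2/3 - 544*c + 768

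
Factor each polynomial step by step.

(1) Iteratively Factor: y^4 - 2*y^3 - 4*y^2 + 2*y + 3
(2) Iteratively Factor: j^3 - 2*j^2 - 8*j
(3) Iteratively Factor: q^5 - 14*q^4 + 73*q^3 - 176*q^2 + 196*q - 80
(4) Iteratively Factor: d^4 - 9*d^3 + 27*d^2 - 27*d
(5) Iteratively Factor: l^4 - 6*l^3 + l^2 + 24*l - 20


(1) = (y - 3)*(y^3 + y^2 - y - 1) = (y - 3)*(y + 1)*(y^2 - 1) = (y - 3)*(y - 1)*(y + 1)*(y + 1)
(2) = (j)*(j^2 - 2*j - 8) = j*(j + 2)*(j - 4)
(3) = (q - 1)*(q^4 - 13*q^3 + 60*q^2 - 116*q + 80) = (q - 5)*(q - 1)*(q^3 - 8*q^2 + 20*q - 16) = (q - 5)*(q - 4)*(q - 1)*(q^2 - 4*q + 4) = (q - 5)*(q - 4)*(q - 2)*(q - 1)*(q - 2)
(4) = (d - 3)*(d^3 - 6*d^2 + 9*d) = d*(d - 3)*(d^2 - 6*d + 9) = d*(d - 3)^2*(d - 3)
(5) = (l + 2)*(l^3 - 8*l^2 + 17*l - 10) = (l - 2)*(l + 2)*(l^2 - 6*l + 5) = (l - 5)*(l - 2)*(l + 2)*(l - 1)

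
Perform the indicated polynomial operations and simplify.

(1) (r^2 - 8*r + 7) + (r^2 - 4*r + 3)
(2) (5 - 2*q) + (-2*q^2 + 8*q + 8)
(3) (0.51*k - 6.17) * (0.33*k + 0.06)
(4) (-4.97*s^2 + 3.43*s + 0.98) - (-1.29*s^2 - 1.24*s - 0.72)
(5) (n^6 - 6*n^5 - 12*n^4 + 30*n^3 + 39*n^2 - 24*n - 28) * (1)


(1) = 2*r^2 - 12*r + 10
(2) = -2*q^2 + 6*q + 13
(3) = 0.1683*k^2 - 2.0055*k - 0.3702
(4) = -3.68*s^2 + 4.67*s + 1.7
(5) = n^6 - 6*n^5 - 12*n^4 + 30*n^3 + 39*n^2 - 24*n - 28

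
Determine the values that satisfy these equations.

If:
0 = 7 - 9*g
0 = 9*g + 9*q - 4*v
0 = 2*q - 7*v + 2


Then:
g = 7/9
q = -41/55
v = 4/55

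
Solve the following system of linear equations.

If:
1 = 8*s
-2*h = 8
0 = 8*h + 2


Then:
No Solution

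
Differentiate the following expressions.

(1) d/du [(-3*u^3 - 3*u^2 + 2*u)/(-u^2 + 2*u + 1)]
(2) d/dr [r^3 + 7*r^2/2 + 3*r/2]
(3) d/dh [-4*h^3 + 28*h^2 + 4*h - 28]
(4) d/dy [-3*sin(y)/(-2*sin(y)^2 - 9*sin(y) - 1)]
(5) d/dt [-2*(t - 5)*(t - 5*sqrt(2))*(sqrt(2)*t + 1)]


(1) = (3*u^4 - 12*u^3 - 13*u^2 - 6*u + 2)/(u^4 - 4*u^3 + 2*u^2 + 4*u + 1)
(2) = 3*r^2 + 7*r + 3/2
(3) = -12*h^2 + 56*h + 4
(4) = 3*cos(y)*cos(2*y)/(9*sin(y) - cos(2*y) + 2)^2
(5) = -6*sqrt(2)*t^2 + 20*sqrt(2)*t + 36*t - 90 + 10*sqrt(2)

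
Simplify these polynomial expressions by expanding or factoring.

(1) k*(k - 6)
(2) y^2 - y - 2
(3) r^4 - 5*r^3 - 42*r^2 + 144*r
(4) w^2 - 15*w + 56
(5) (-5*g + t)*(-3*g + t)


(1) = k^2 - 6*k
(2) = (y - 2)*(y + 1)
(3) = r*(r - 8)*(r - 3)*(r + 6)
(4) = (w - 8)*(w - 7)
(5) = 15*g^2 - 8*g*t + t^2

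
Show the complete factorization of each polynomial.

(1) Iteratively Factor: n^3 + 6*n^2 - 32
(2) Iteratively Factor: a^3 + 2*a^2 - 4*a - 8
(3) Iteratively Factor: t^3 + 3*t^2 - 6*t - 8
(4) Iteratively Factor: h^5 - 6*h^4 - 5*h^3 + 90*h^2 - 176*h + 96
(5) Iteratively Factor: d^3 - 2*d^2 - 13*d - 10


(1) = (n + 4)*(n^2 + 2*n - 8) = (n - 2)*(n + 4)*(n + 4)
(2) = (a + 2)*(a^2 - 4) = (a - 2)*(a + 2)*(a + 2)
(3) = (t + 1)*(t^2 + 2*t - 8) = (t - 2)*(t + 1)*(t + 4)
(4) = (h - 4)*(h^4 - 2*h^3 - 13*h^2 + 38*h - 24) = (h - 4)*(h - 3)*(h^3 + h^2 - 10*h + 8) = (h - 4)*(h - 3)*(h - 1)*(h^2 + 2*h - 8) = (h - 4)*(h - 3)*(h - 1)*(h + 4)*(h - 2)
(5) = (d + 2)*(d^2 - 4*d - 5) = (d + 1)*(d + 2)*(d - 5)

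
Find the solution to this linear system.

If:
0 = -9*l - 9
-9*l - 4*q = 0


Then:
l = -1
q = 9/4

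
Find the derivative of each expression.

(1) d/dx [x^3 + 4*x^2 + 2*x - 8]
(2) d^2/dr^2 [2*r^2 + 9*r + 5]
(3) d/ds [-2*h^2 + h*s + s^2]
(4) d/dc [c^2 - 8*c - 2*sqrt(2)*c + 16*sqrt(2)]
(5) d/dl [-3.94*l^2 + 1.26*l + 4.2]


(1) = 3*x^2 + 8*x + 2
(2) = 4
(3) = h + 2*s
(4) = 2*c - 8 - 2*sqrt(2)
(5) = 1.26 - 7.88*l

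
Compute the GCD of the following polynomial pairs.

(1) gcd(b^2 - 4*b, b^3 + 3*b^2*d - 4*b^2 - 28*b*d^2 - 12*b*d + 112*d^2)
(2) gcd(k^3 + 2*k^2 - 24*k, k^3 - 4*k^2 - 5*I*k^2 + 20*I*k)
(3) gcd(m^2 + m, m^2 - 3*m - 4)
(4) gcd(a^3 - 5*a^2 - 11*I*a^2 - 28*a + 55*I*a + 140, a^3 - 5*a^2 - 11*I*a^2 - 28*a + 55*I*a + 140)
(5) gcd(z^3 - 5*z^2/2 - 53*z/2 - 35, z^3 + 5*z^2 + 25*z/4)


(1) = b - 4
(2) = k^2 - 4*k
(3) = m + 1
(4) = a^3 + a^2*(-5 - 11*I) + a*(-28 + 55*I) + 140
(5) = z + 5/2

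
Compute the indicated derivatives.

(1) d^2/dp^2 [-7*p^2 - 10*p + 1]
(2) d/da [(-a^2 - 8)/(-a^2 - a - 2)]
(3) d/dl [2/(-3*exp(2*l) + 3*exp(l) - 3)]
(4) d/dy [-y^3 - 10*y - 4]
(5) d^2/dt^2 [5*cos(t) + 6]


(1) = -14
(2) = (a^2 - 12*a - 8)/(a^4 + 2*a^3 + 5*a^2 + 4*a + 4)
(3) = 2*(2*exp(l) - 1)*exp(l)/(3*(exp(2*l) - exp(l) + 1)^2)
(4) = -3*y^2 - 10
(5) = -5*cos(t)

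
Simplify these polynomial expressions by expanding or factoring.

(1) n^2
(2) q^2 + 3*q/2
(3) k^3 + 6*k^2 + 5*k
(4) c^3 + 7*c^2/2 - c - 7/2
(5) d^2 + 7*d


(1) = n^2
(2) = q*(q + 3/2)
(3) = k*(k + 1)*(k + 5)
(4) = (c - 1)*(c + 1)*(c + 7/2)
(5) = d*(d + 7)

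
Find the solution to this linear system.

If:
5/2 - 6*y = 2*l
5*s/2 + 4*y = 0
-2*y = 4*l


Then:
l = -1/4
s = -4/5
y = 1/2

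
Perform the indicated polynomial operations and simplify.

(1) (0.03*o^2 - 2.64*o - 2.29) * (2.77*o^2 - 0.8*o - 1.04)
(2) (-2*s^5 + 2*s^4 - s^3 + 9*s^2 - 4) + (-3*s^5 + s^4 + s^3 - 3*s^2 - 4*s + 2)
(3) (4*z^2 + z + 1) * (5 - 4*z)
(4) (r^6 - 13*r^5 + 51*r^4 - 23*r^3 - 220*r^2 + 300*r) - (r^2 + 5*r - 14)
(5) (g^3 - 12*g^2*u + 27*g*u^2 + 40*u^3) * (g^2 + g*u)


(1) = 0.0831*o^4 - 7.3368*o^3 - 4.2625*o^2 + 4.5776*o + 2.3816
(2) = -5*s^5 + 3*s^4 + 6*s^2 - 4*s - 2
(3) = -16*z^3 + 16*z^2 + z + 5
(4) = r^6 - 13*r^5 + 51*r^4 - 23*r^3 - 221*r^2 + 295*r + 14
(5) = g^5 - 11*g^4*u + 15*g^3*u^2 + 67*g^2*u^3 + 40*g*u^4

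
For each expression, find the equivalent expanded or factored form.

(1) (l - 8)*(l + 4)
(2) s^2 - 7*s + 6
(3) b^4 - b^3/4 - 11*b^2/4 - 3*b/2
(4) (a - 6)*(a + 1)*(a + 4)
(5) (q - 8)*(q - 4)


(1) = l^2 - 4*l - 32
(2) = (s - 6)*(s - 1)
(3) = b*(b - 2)*(b + 3/4)*(b + 1)
(4) = a^3 - a^2 - 26*a - 24
(5) = q^2 - 12*q + 32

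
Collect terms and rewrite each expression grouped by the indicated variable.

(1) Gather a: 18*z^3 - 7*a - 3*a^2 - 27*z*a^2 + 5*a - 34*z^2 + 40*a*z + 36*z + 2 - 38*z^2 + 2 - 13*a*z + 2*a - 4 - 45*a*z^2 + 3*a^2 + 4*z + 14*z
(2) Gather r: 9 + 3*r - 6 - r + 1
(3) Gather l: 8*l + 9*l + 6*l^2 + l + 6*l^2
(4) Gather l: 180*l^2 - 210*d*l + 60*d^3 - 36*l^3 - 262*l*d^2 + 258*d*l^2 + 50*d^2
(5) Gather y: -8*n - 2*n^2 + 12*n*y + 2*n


(1) = -27*a^2*z + a*(-45*z^2 + 27*z) + 18*z^3 - 72*z^2 + 54*z
(2) = 2*r + 4
(3) = 12*l^2 + 18*l
(4) = 60*d^3 + 50*d^2 - 36*l^3 + l^2*(258*d + 180) + l*(-262*d^2 - 210*d)
(5) = -2*n^2 + 12*n*y - 6*n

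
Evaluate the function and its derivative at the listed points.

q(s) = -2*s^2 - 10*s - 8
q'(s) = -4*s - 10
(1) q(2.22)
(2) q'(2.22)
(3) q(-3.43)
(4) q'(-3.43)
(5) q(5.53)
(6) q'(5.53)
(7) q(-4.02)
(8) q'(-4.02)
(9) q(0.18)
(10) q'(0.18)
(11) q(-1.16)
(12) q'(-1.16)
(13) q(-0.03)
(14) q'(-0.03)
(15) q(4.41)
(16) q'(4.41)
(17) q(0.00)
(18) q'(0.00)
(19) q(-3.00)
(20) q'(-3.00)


(1) = -40.06
(2) = -18.88
(3) = 2.77
(4) = 3.72
(5) = -124.46
(6) = -32.12
(7) = -0.12
(8) = 6.08
(9) = -9.86
(10) = -10.72
(11) = 0.91
(12) = -5.36
(13) = -7.70
(14) = -9.88
(15) = -91.00
(16) = -27.64
(17) = -8.00
(18) = -10.00
(19) = 4.00
(20) = 2.00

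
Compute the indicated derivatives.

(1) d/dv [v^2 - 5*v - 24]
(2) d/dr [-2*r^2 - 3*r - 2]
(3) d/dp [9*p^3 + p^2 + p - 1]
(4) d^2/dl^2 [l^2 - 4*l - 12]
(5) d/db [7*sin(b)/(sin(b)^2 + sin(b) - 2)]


(1) = 2*v - 5
(2) = -4*r - 3
(3) = 27*p^2 + 2*p + 1
(4) = 2
(5) = 7*(cos(b)^2 - 3)*cos(b)/(sin(b)^2 + sin(b) - 2)^2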